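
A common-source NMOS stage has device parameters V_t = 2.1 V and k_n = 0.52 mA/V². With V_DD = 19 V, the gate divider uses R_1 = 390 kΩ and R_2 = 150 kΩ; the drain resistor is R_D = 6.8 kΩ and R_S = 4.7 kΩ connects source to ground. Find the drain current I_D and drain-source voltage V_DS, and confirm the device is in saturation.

V_G = V_DD·R_2/(R_1+R_2) = 19×150/540 = 5.28 V.
Assume saturation: I_D = (k_n/2)(V_GS − V_t)² with V_GS = V_G − I_D·R_S = 5.28 − 4.7·I_D.
Substituting gives 5.74·I_D² − 8.77·I_D + 2.63 = 0, with roots I_D = 0.409 or 1.12 mA.
The root I_D = 1.12 mA gives V_GS = 0.0271 V ≤ V_t, so take I_D = 0.409 mA.
Then V_GS = 3.35 V and V_DS = V_DD − I_D(R_D+R_S) = 19 − 0.409×11.5 = 14.3 V.
Saturation requires V_DS ≥ V_GS − V_t = 1.25 V; 14.3 ≥ 1.25 ✓.

I_D ≈ 0.41 mA, V_DS ≈ 14 V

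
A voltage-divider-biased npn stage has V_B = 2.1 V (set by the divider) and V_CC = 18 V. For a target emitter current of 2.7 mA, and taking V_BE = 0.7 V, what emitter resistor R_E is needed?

R_E ≈ 0.52 kΩ

V_E = V_B − V_BE = 2.1 − 0.7 = 1.4 V.
R_E = V_E / I_E = 1.4 / 2.7 = 0.519 kΩ.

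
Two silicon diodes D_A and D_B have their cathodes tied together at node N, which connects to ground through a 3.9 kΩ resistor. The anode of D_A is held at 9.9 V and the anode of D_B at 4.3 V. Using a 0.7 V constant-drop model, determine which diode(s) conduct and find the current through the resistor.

Assume both conduct. Then node N would need to be at both 9.9−0.7 = 9.2 V and 4.3−0.7 = 3.6 V, which is impossible.
Assume only D_A conducts: V_N = 9.9 − 0.7 = 9.2 V, so I_R = 9.2/3.9 = 2.36 mA.
Check D_B: its anode-to-cathode voltage is 4.3 − 9.2 = -4.9 V < 0.7 V, so it is off. The assumption is consistent.

Only D_A conducts; I_R ≈ 2.4 mA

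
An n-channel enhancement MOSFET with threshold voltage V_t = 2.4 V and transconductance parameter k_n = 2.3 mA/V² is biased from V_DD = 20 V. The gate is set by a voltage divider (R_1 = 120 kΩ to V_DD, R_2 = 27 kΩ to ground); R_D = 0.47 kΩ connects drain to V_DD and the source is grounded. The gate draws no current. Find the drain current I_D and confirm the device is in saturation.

I_D ≈ 1.9 mA

V_G = V_DD·R_2/(R_1+R_2) = 20×27/147 = 3.67 V. With the source grounded, V_GS = V_G = 3.67 V.
Assume saturation: I_D = (k_n/2)(V_GS − V_t)² = (2.3/2)×(3.67 − 2.4)² = 1.15×1.27² = 1.86 mA.
V_DS = V_DD − I_D·R_D = 20 − 1.86×0.47 = 19.1 V.
Saturation requires V_DS ≥ V_GS − V_t = 1.27 V; 19.1 ≥ 1.27 ✓.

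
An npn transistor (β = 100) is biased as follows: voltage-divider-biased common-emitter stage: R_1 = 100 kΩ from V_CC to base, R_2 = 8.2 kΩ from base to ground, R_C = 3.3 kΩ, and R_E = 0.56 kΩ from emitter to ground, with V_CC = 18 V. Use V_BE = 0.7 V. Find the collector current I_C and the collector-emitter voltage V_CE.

I_C ≈ 1 mA, V_CE ≈ 14 V

Thevenize the base divider: V_Th = V_CC·R_2/(R_1+R_2) = 18×8.2/108 = 1.36 V, R_Th = R_1‖R_2 = 7.58 kΩ.
Base-emitter loop: V_Th = I_B·R_Th + V_BE + (β+1)I_B·R_E, so I_B = (1.36 − 0.7) / (7.58 + 101×0.56) = 0.0104 mA.
I_C = β·I_B = 100×0.0104 = 1.04 mA, and I_E = (β+1)I_B = 1.05 mA.
V_CE = V_CC − I_C·R_C − I_E·R_E = 18 − 1.04×3.3 − 1.05×0.56 = 14 V.
V_CE = 14 V > 0.2 V confirms active-region operation.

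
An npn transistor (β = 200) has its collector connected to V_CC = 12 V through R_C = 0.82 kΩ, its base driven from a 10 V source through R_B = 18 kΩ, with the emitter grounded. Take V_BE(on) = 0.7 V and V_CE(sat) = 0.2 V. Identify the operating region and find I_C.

Assume active: I_B = (10 − 0.7)/18 = 0.517 mA, giving I_C = β·I_B = 103 mA.
But then V_CE = 12 − 103×0.82 = -72.7 V < V_CE(sat) = 0.2 V — impossible in the active region.
So the transistor is saturated. With V_CE = 0.2 V, I_C = (V_CC − 0.2)/R_C = 11.8/0.82 = 14.4 mA.
Check: β·I_B = 103 mA > I_C = 14.4 mA, confirming saturation.

saturation; I_C ≈ 14 mA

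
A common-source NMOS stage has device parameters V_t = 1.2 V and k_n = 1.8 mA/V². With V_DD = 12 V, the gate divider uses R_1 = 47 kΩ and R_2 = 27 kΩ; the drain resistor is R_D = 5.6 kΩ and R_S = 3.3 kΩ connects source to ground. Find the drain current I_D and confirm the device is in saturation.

V_G = V_DD·R_2/(R_1+R_2) = 12×27/74 = 4.38 V.
Assume saturation: I_D = (k_n/2)(V_GS − V_t)² with V_GS = V_G − I_D·R_S = 4.38 − 3.3·I_D.
Substituting gives 9.8·I_D² − 19.9·I_D + 9.09 = 0, with roots I_D = 0.697 or 1.33 mA.
The root I_D = 1.33 mA gives V_GS = -0.0164 V ≤ V_t, so take I_D = 0.697 mA.
Then V_GS = 2.08 V and V_DS = V_DD − I_D(R_D+R_S) = 12 − 0.697×8.9 = 5.8 V.
Saturation requires V_DS ≥ V_GS − V_t = 0.88 V; 5.8 ≥ 0.88 ✓.

I_D ≈ 0.7 mA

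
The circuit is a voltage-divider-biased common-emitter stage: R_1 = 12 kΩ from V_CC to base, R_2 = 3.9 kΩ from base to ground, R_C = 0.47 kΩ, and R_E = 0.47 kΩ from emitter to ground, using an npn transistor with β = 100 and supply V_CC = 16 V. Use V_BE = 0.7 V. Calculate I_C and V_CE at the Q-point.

Thevenize the base divider: V_Th = V_CC·R_2/(R_1+R_2) = 16×3.9/15.9 = 3.92 V, R_Th = R_1‖R_2 = 2.94 kΩ.
Base-emitter loop: V_Th = I_B·R_Th + V_BE + (β+1)I_B·R_E, so I_B = (3.92 − 0.7) / (2.94 + 101×0.47) = 0.064 mA.
I_C = β·I_B = 100×0.064 = 6.4 mA, and I_E = (β+1)I_B = 6.46 mA.
V_CE = V_CC − I_C·R_C − I_E·R_E = 16 − 6.4×0.47 − 6.46×0.47 = 9.96 V.
V_CE = 9.96 V > 0.2 V confirms active-region operation.

I_C ≈ 6.4 mA, V_CE ≈ 10 V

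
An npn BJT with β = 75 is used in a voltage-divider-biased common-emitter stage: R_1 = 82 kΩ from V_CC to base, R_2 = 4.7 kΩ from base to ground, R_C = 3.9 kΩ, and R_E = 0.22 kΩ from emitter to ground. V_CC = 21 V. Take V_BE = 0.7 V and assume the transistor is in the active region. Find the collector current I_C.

I_C ≈ 1.6 mA

Thevenize the base divider: V_Th = V_CC·R_2/(R_1+R_2) = 21×4.7/86.7 = 1.14 V, R_Th = R_1‖R_2 = 4.45 kΩ.
Base-emitter loop: V_Th = I_B·R_Th + V_BE + (β+1)I_B·R_E, so I_B = (1.14 − 0.7) / (4.45 + 76×0.22) = 0.0207 mA.
I_C = β·I_B = 75×0.0207 = 1.55 mA, and I_E = (β+1)I_B = 1.57 mA.
V_CE = V_CC − I_C·R_C − I_E·R_E = 21 − 1.55×3.9 − 1.57×0.22 = 14.6 V.
V_CE = 14.6 V > 0.2 V confirms active-region operation.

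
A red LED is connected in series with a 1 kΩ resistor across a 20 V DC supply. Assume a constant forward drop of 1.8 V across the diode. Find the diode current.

I ≈ 18 mA

KVL around the loop: 20 = V_D + I·R = 1.8 + I × 1 kΩ.
So I = (20 − 1.8) / 1 kΩ = 18.2 / 1 = 18.2 mA.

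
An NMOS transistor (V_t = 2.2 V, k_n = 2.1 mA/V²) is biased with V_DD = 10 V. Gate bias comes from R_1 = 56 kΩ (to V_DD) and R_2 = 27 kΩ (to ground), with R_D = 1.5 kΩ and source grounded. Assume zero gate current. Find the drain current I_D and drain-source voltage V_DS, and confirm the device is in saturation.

I_D ≈ 1.2 mA, V_DS ≈ 8.3 V

V_G = V_DD·R_2/(R_1+R_2) = 10×27/83 = 3.25 V. With the source grounded, V_GS = V_G = 3.25 V.
Assume saturation: I_D = (k_n/2)(V_GS − V_t)² = (2.1/2)×(3.25 − 2.2)² = 1.05×1.05² = 1.16 mA.
V_DS = V_DD − I_D·R_D = 10 − 1.16×1.5 = 8.25 V.
Saturation requires V_DS ≥ V_GS − V_t = 1.05 V; 8.25 ≥ 1.05 ✓.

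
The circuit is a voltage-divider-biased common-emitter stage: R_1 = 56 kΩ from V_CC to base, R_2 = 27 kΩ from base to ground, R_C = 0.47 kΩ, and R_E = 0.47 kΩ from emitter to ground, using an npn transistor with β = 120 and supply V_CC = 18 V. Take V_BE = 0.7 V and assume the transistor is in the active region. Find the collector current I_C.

Thevenize the base divider: V_Th = V_CC·R_2/(R_1+R_2) = 18×27/83 = 5.86 V, R_Th = R_1‖R_2 = 18.2 kΩ.
Base-emitter loop: V_Th = I_B·R_Th + V_BE + (β+1)I_B·R_E, so I_B = (5.86 − 0.7) / (18.2 + 121×0.47) = 0.0687 mA.
I_C = β·I_B = 120×0.0687 = 8.24 mA, and I_E = (β+1)I_B = 8.31 mA.
V_CE = V_CC − I_C·R_C − I_E·R_E = 18 − 8.24×0.47 − 8.31×0.47 = 10.2 V.
V_CE = 10.2 V > 0.2 V confirms active-region operation.

I_C ≈ 8.2 mA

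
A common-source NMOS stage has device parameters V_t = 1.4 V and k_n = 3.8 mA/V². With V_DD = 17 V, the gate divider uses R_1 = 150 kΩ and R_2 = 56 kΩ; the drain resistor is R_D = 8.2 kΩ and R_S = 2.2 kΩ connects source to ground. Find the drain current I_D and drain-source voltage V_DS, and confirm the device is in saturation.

I_D ≈ 1.1 mA, V_DS ≈ 5.4 V

V_G = V_DD·R_2/(R_1+R_2) = 17×56/206 = 4.62 V.
Assume saturation: I_D = (k_n/2)(V_GS − V_t)² with V_GS = V_G − I_D·R_S = 4.62 − 2.2·I_D.
Substituting gives 9.2·I_D² − 27.9·I_D + 19.7 = 0, with roots I_D = 1.12 or 1.92 mA.
The root I_D = 1.92 mA gives V_GS = 0.394 V ≤ V_t, so take I_D = 1.12 mA.
Then V_GS = 2.17 V and V_DS = V_DD − I_D(R_D+R_S) = 17 − 1.12×10.4 = 5.39 V.
Saturation requires V_DS ≥ V_GS − V_t = 0.766 V; 5.39 ≥ 0.766 ✓.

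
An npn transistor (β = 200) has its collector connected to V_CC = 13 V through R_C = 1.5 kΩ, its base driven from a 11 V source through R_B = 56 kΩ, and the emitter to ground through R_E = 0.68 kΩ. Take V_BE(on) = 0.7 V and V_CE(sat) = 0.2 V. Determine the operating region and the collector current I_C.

saturation; I_C ≈ 5.8 mA

Assume active: I_B = (11 − 0.7)/(56 + 201×0.68) = 0.0535 mA, I_C = β·I_B = 10.7 mA.
Then V_CE = 13 − 10.7×1.5 − 10.7×0.68 = -10.3 V < 0.2 V — the active assumption fails.
Re-solve with V_CE = 0.2 V. KCL at the emitter: V_E/R_E = (V_BB−0.7−V_E)/R_B + (V_CC−0.2−V_E)/R_C, giving V_E = 4.04 V.
I_C = (V_CC − 0.2 − V_E)/R_C = (12.8 − 4.04)/1.5 = 5.84 mA.
Check: I_B = (10.3 − 4.04)/56 = 0.112 mA, and β·I_B = 22.3 mA > I_C, confirming saturation.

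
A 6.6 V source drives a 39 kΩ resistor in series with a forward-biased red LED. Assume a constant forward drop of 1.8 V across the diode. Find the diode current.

I ≈ 0.12 mA

KVL around the loop: 6.6 = V_D + I·R = 1.8 + I × 39 kΩ.
So I = (6.6 − 1.8) / 39 kΩ = 4.8 / 39 = 0.123 mA.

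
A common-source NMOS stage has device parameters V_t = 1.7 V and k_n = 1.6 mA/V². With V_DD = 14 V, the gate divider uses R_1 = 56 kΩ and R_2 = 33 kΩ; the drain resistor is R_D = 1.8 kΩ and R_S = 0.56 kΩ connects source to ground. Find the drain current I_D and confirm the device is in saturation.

V_G = V_DD·R_2/(R_1+R_2) = 14×33/89 = 5.19 V.
Assume saturation: I_D = (k_n/2)(V_GS − V_t)² with V_GS = V_G − I_D·R_S = 5.19 − 0.56·I_D.
Substituting gives 0.251·I_D² − 4.13·I_D + 9.75 = 0, with roots I_D = 2.86 or 13.6 mA.
The root I_D = 13.6 mA gives V_GS = -2.42 V ≤ V_t, so take I_D = 2.86 mA.
Then V_GS = 3.59 V and V_DS = V_DD − I_D(R_D+R_S) = 14 − 2.86×2.36 = 7.25 V.
Saturation requires V_DS ≥ V_GS − V_t = 1.89 V; 7.25 ≥ 1.89 ✓.

I_D ≈ 2.9 mA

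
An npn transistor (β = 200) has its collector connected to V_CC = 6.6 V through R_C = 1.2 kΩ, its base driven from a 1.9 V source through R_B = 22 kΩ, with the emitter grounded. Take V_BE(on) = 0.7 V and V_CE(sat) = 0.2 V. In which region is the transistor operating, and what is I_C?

Assume active: I_B = (1.9 − 0.7)/22 = 0.0545 mA, giving I_C = β·I_B = 10.9 mA.
But then V_CE = 6.6 − 10.9×1.2 = -6.49 V < V_CE(sat) = 0.2 V — impossible in the active region.
So the transistor is saturated. With V_CE = 0.2 V, I_C = (V_CC − 0.2)/R_C = 6.4/1.2 = 5.33 mA.
Check: β·I_B = 10.9 mA > I_C = 5.33 mA, confirming saturation.

saturation; I_C ≈ 5.3 mA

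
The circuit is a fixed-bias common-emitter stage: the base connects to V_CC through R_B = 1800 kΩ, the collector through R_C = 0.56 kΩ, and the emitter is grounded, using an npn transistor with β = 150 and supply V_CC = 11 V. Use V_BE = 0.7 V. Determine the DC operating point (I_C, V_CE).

I_C ≈ 0.86 mA, V_CE ≈ 11 V

Base loop: V_CC = I_B·R_B + V_BE, so I_B = (11 − 0.7)/1800 kΩ = 0.00572 mA.
In the active region I_C = β·I_B = 150 × 0.00572 = 0.858 mA.
Collector loop: V_CE = V_CC − I_C·R_C = 11 − 0.858×0.56 = 10.5 V.
Since V_CE = 10.5 V > V_CE(sat) ≈ 0.2 V, the transistor is in the active region as assumed.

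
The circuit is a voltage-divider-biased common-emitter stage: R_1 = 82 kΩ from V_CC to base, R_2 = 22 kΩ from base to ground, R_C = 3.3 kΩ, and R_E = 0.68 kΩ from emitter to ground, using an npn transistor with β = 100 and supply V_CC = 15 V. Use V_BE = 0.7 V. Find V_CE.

Thevenize the base divider: V_Th = V_CC·R_2/(R_1+R_2) = 15×22/104 = 3.17 V, R_Th = R_1‖R_2 = 17.3 kΩ.
Base-emitter loop: V_Th = I_B·R_Th + V_BE + (β+1)I_B·R_E, so I_B = (3.17 − 0.7) / (17.3 + 101×0.68) = 0.0287 mA.
I_C = β·I_B = 100×0.0287 = 2.87 mA, and I_E = (β+1)I_B = 2.9 mA.
V_CE = V_CC − I_C·R_C − I_E·R_E = 15 − 2.87×3.3 − 2.9×0.68 = 3.54 V.
V_CE = 3.54 V > 0.2 V confirms active-region operation.

V_CE ≈ 3.5 V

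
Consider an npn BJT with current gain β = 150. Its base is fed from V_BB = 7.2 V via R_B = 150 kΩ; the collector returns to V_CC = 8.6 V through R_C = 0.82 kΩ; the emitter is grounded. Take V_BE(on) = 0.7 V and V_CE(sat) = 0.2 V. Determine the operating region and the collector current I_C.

Assume active. Base-emitter loop: I_B = (V_BB − V_BE)/R_B = (7.2 − 0.7)/150 = 0.0433 mA.
I_C = β·I_B = 150×0.0433 = 6.5 mA.
V_CE = V_CC − I_C·R_C = 8.6 − 6.5×0.82 = 3.27 V > V_CE(sat), so the active-region assumption holds.

active; I_C ≈ 6.5 mA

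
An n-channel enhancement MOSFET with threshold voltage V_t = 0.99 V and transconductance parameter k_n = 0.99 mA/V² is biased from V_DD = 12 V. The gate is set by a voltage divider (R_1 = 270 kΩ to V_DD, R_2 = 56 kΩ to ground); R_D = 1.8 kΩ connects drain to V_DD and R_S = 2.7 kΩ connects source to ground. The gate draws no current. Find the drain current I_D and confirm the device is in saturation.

V_G = V_DD·R_2/(R_1+R_2) = 12×56/326 = 2.06 V.
Assume saturation: I_D = (k_n/2)(V_GS − V_t)² with V_GS = V_G − I_D·R_S = 2.06 − 2.7·I_D.
Substituting gives 3.61·I_D² − 3.86·I_D + 0.568 = 0, with roots I_D = 0.176 or 0.895 mA.
The root I_D = 0.895 mA gives V_GS = -0.354 V ≤ V_t, so take I_D = 0.176 mA.
Then V_GS = 1.59 V and V_DS = V_DD − I_D(R_D+R_S) = 12 − 0.176×4.5 = 11.2 V.
Saturation requires V_DS ≥ V_GS − V_t = 0.596 V; 11.2 ≥ 0.596 ✓.

I_D ≈ 0.18 mA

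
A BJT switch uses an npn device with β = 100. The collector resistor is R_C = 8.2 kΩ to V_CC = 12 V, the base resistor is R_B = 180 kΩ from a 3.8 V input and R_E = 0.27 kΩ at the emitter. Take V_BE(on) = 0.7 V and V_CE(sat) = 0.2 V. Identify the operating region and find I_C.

Assume active: I_B = (3.8 − 0.7)/(180 + 101×0.27) = 0.015 mA, I_C = β·I_B = 1.5 mA.
Then V_CE = 12 − 1.5×8.2 − 1.51×0.27 = -0.672 V < 0.2 V — the active assumption fails.
Re-solve with V_CE = 0.2 V. KCL at the emitter: V_E/R_E = (V_BB−0.7−V_E)/R_B + (V_CC−0.2−V_E)/R_C, giving V_E = 0.38 V.
I_C = (V_CC − 0.2 − V_E)/R_C = (11.8 − 0.38)/8.2 = 1.39 mA.
Check: I_B = (3.1 − 0.38)/180 = 0.0151 mA, and β·I_B = 1.51 mA > I_C, confirming saturation.

saturation; I_C ≈ 1.4 mA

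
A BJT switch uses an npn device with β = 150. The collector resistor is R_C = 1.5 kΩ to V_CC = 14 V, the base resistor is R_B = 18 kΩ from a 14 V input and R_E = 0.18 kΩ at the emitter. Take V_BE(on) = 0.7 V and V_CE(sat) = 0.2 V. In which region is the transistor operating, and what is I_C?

Assume active: I_B = (14 − 0.7)/(18 + 151×0.18) = 0.294 mA, I_C = β·I_B = 44.2 mA.
Then V_CE = 14 − 44.2×1.5 − 44.5×0.18 = -60.2 V < 0.2 V — the active assumption fails.
Re-solve with V_CE = 0.2 V. KCL at the emitter: V_E/R_E = (V_BB−0.7−V_E)/R_B + (V_CC−0.2−V_E)/R_C, giving V_E = 1.58 V.
I_C = (V_CC − 0.2 − V_E)/R_C = (13.8 − 1.58)/1.5 = 8.14 mA.
Check: I_B = (13.3 − 1.58)/18 = 0.651 mA, and β·I_B = 97.6 mA > I_C, confirming saturation.

saturation; I_C ≈ 8.1 mA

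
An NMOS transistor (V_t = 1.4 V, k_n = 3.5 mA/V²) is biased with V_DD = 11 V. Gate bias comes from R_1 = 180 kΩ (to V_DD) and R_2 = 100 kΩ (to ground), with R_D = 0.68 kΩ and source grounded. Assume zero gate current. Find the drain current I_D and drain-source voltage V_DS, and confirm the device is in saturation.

V_G = V_DD·R_2/(R_1+R_2) = 11×100/280 = 3.93 V. With the source grounded, V_GS = V_G = 3.93 V.
Assume saturation: I_D = (k_n/2)(V_GS − V_t)² = (3.5/2)×(3.93 − 1.4)² = 1.75×2.53² = 11.2 mA.
V_DS = V_DD − I_D·R_D = 11 − 11.2×0.68 = 3.39 V.
Saturation requires V_DS ≥ V_GS − V_t = 2.53 V; 3.39 ≥ 2.53 ✓.

I_D ≈ 11 mA, V_DS ≈ 3.4 V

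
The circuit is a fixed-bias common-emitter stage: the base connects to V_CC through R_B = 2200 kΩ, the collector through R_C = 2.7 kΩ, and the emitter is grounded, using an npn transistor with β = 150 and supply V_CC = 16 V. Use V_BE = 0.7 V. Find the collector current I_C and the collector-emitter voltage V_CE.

Base loop: V_CC = I_B·R_B + V_BE, so I_B = (16 − 0.7)/2200 kΩ = 0.00695 mA.
In the active region I_C = β·I_B = 150 × 0.00695 = 1.04 mA.
Collector loop: V_CE = V_CC − I_C·R_C = 16 − 1.04×2.7 = 13.2 V.
Since V_CE = 13.2 V > V_CE(sat) ≈ 0.2 V, the transistor is in the active region as assumed.

I_C ≈ 1 mA, V_CE ≈ 13 V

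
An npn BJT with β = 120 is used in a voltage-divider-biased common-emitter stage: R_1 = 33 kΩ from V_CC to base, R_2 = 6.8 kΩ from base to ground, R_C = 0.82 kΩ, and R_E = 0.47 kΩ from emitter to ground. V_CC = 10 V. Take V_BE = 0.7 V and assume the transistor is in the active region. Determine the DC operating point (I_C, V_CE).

I_C ≈ 1.9 mA, V_CE ≈ 7.5 V

Thevenize the base divider: V_Th = V_CC·R_2/(R_1+R_2) = 10×6.8/39.8 = 1.71 V, R_Th = R_1‖R_2 = 5.64 kΩ.
Base-emitter loop: V_Th = I_B·R_Th + V_BE + (β+1)I_B·R_E, so I_B = (1.71 − 0.7) / (5.64 + 121×0.47) = 0.0161 mA.
I_C = β·I_B = 120×0.0161 = 1.94 mA, and I_E = (β+1)I_B = 1.95 mA.
V_CE = V_CC − I_C·R_C − I_E·R_E = 10 − 1.94×0.82 − 1.95×0.47 = 7.49 V.
V_CE = 7.49 V > 0.2 V confirms active-region operation.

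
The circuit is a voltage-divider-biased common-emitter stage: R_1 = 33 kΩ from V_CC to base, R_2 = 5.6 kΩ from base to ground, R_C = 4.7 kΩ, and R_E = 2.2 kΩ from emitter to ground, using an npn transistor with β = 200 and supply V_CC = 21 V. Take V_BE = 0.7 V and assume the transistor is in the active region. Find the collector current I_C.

Thevenize the base divider: V_Th = V_CC·R_2/(R_1+R_2) = 21×5.6/38.6 = 3.05 V, R_Th = R_1‖R_2 = 4.79 kΩ.
Base-emitter loop: V_Th = I_B·R_Th + V_BE + (β+1)I_B·R_E, so I_B = (3.05 − 0.7) / (4.79 + 201×2.2) = 0.00525 mA.
I_C = β·I_B = 200×0.00525 = 1.05 mA, and I_E = (β+1)I_B = 1.06 mA.
V_CE = V_CC − I_C·R_C − I_E·R_E = 21 − 1.05×4.7 − 1.06×2.2 = 13.7 V.
V_CE = 13.7 V > 0.2 V confirms active-region operation.

I_C ≈ 1 mA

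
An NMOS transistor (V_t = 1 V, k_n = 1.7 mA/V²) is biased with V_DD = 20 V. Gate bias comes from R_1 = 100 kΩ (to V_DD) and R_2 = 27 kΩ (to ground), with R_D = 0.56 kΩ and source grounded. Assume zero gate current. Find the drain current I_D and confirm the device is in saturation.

V_G = V_DD·R_2/(R_1+R_2) = 20×27/127 = 4.25 V. With the source grounded, V_GS = V_G = 4.25 V.
Assume saturation: I_D = (k_n/2)(V_GS − V_t)² = (1.7/2)×(4.25 − 1)² = 0.85×3.25² = 8.99 mA.
V_DS = V_DD − I_D·R_D = 20 − 8.99×0.56 = 15 V.
Saturation requires V_DS ≥ V_GS − V_t = 3.25 V; 15 ≥ 3.25 ✓.

I_D ≈ 9 mA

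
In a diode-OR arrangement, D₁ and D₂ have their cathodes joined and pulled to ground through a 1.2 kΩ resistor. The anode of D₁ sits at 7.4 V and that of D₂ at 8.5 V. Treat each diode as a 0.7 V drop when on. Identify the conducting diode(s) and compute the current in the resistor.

Assume both conduct. Then node N would need to be at both 7.4−0.7 = 6.7 V and 8.5−0.7 = 7.8 V, which is impossible.
Assume only D₂ conducts: V_N = 8.5 − 0.7 = 7.8 V, so I_R = 7.8/1.2 = 6.5 mA.
Check D₁: its anode-to-cathode voltage is 7.4 − 7.8 = -0.4 V < 0.7 V, so it is off. The assumption is consistent.

Only D₂ conducts; I_R ≈ 6.5 mA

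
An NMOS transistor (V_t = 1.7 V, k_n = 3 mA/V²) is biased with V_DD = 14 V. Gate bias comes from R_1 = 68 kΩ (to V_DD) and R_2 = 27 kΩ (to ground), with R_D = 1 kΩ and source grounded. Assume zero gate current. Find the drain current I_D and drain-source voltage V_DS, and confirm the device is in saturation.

V_G = V_DD·R_2/(R_1+R_2) = 14×27/95 = 3.98 V. With the source grounded, V_GS = V_G = 3.98 V.
Assume saturation: I_D = (k_n/2)(V_GS − V_t)² = (3/2)×(3.98 − 1.7)² = 1.5×2.28² = 7.79 mA.
V_DS = V_DD − I_D·R_D = 14 − 7.79×1 = 6.21 V.
Saturation requires V_DS ≥ V_GS − V_t = 2.28 V; 6.21 ≥ 2.28 ✓.

I_D ≈ 7.8 mA, V_DS ≈ 6.2 V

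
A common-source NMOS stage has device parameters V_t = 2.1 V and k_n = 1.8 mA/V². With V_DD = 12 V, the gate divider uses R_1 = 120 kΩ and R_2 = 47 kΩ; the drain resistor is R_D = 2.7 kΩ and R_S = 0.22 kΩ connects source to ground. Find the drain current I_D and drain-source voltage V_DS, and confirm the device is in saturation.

I_D ≈ 1 mA, V_DS ≈ 9.1 V

V_G = V_DD·R_2/(R_1+R_2) = 12×47/167 = 3.38 V.
Assume saturation: I_D = (k_n/2)(V_GS − V_t)² with V_GS = V_G − I_D·R_S = 3.38 − 0.22·I_D.
Substituting gives 0.0436·I_D² − 1.51·I_D + 1.47 = 0, with roots I_D = 1 or 33.6 mA.
The root I_D = 33.6 mA gives V_GS = -4.01 V ≤ V_t, so take I_D = 1 mA.
Then V_GS = 3.16 V and V_DS = V_DD − I_D(R_D+R_S) = 12 − 1×2.92 = 9.07 V.
Saturation requires V_DS ≥ V_GS − V_t = 1.06 V; 9.07 ≥ 1.06 ✓.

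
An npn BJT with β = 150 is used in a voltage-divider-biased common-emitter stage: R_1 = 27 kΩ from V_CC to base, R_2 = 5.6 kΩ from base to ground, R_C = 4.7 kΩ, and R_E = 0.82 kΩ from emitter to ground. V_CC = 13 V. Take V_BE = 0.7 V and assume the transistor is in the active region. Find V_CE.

Thevenize the base divider: V_Th = V_CC·R_2/(R_1+R_2) = 13×5.6/32.6 = 2.23 V, R_Th = R_1‖R_2 = 4.64 kΩ.
Base-emitter loop: V_Th = I_B·R_Th + V_BE + (β+1)I_B·R_E, so I_B = (2.23 − 0.7) / (4.64 + 151×0.82) = 0.0119 mA.
I_C = β·I_B = 150×0.0119 = 1.79 mA, and I_E = (β+1)I_B = 1.8 mA.
V_CE = V_CC − I_C·R_C − I_E·R_E = 13 − 1.79×4.7 − 1.8×0.82 = 3.11 V.
V_CE = 3.11 V > 0.2 V confirms active-region operation.

V_CE ≈ 3.1 V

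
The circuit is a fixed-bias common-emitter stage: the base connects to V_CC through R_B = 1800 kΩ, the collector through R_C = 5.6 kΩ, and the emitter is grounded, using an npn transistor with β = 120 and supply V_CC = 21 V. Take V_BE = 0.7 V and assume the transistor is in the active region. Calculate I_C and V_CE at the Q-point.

Base loop: V_CC = I_B·R_B + V_BE, so I_B = (21 − 0.7)/1800 kΩ = 0.0113 mA.
In the active region I_C = β·I_B = 120 × 0.0113 = 1.35 mA.
Collector loop: V_CE = V_CC − I_C·R_C = 21 − 1.35×5.6 = 13.4 V.
Since V_CE = 13.4 V > V_CE(sat) ≈ 0.2 V, the transistor is in the active region as assumed.

I_C ≈ 1.4 mA, V_CE ≈ 13 V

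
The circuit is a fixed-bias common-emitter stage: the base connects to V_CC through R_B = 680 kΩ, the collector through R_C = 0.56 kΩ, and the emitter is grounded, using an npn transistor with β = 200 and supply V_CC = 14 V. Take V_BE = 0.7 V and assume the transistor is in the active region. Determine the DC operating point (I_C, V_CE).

I_C ≈ 3.9 mA, V_CE ≈ 12 V

Base loop: V_CC = I_B·R_B + V_BE, so I_B = (14 − 0.7)/680 kΩ = 0.0196 mA.
In the active region I_C = β·I_B = 200 × 0.0196 = 3.91 mA.
Collector loop: V_CE = V_CC − I_C·R_C = 14 − 3.91×0.56 = 11.8 V.
Since V_CE = 11.8 V > V_CE(sat) ≈ 0.2 V, the transistor is in the active region as assumed.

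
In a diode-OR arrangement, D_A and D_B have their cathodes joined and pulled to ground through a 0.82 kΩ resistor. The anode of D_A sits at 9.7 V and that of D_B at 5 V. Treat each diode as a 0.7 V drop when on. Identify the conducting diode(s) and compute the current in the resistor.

Assume both conduct. Then node N would need to be at both 9.7−0.7 = 9 V and 5−0.7 = 4.3 V, which is impossible.
Assume only D_A conducts: V_N = 9.7 − 0.7 = 9 V, so I_R = 9/0.82 = 11 mA.
Check D_B: its anode-to-cathode voltage is 5 − 9 = -4 V < 0.7 V, so it is off. The assumption is consistent.

Only D_A conducts; I_R ≈ 11 mA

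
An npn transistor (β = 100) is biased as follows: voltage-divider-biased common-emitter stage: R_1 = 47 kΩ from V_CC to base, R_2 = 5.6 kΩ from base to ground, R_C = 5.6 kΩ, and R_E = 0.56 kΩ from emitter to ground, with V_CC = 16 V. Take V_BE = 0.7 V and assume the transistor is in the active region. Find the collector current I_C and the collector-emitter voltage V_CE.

I_C ≈ 1.6 mA, V_CE ≈ 6 V

Thevenize the base divider: V_Th = V_CC·R_2/(R_1+R_2) = 16×5.6/52.6 = 1.7 V, R_Th = R_1‖R_2 = 5 kΩ.
Base-emitter loop: V_Th = I_B·R_Th + V_BE + (β+1)I_B·R_E, so I_B = (1.7 − 0.7) / (5 + 101×0.56) = 0.0163 mA.
I_C = β·I_B = 100×0.0163 = 1.63 mA, and I_E = (β+1)I_B = 1.65 mA.
V_CE = V_CC − I_C·R_C − I_E·R_E = 16 − 1.63×5.6 − 1.65×0.56 = 5.95 V.
V_CE = 5.95 V > 0.2 V confirms active-region operation.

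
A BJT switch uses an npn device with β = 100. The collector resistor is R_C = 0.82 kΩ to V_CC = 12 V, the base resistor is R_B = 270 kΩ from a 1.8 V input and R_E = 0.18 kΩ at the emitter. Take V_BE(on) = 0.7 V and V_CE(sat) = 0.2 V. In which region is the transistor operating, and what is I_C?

active; I_C ≈ 0.38 mA

Assume active. Base-emitter loop: I_B = (V_BB − V_BE)/(R_B + (β+1)R_E) = (1.8 − 0.7)/(270 + 101×0.18) = 0.00382 mA.
I_C = β·I_B = 100×0.00382 = 0.382 mA.
V_CE = V_CC − I_C·R_C − I_E·R_E = 12 − 0.382×0.82 − 0.386×0.18 = 11.6 V > V_CE(sat), so the active-region assumption holds.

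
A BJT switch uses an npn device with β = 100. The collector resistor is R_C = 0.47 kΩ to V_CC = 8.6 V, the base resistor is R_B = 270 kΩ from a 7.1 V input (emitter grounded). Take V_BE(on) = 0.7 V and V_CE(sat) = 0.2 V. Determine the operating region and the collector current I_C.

active; I_C ≈ 2.4 mA

Assume active. Base-emitter loop: I_B = (V_BB − V_BE)/R_B = (7.1 − 0.7)/270 = 0.0237 mA.
I_C = β·I_B = 100×0.0237 = 2.37 mA.
V_CE = V_CC − I_C·R_C = 8.6 − 2.37×0.47 = 7.49 V > V_CE(sat), so the active-region assumption holds.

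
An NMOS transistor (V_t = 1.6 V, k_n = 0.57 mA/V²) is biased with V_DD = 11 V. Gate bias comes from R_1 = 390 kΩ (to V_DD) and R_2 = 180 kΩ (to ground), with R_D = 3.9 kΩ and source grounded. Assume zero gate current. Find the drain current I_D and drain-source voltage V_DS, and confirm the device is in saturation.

V_G = V_DD·R_2/(R_1+R_2) = 11×180/570 = 3.47 V. With the source grounded, V_GS = V_G = 3.47 V.
Assume saturation: I_D = (k_n/2)(V_GS − V_t)² = (0.57/2)×(3.47 − 1.6)² = 0.285×1.87² = 1 mA.
V_DS = V_DD − I_D·R_D = 11 − 1×3.9 = 7.1 V.
Saturation requires V_DS ≥ V_GS − V_t = 1.87 V; 7.1 ≥ 1.87 ✓.

I_D ≈ 1 mA, V_DS ≈ 7.1 V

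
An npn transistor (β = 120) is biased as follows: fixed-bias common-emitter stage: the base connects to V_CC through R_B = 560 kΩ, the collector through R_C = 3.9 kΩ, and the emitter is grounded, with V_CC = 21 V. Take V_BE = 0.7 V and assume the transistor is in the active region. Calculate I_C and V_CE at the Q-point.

I_C ≈ 4.4 mA, V_CE ≈ 4 V

Base loop: V_CC = I_B·R_B + V_BE, so I_B = (21 − 0.7)/560 kΩ = 0.0363 mA.
In the active region I_C = β·I_B = 120 × 0.0363 = 4.35 mA.
Collector loop: V_CE = V_CC − I_C·R_C = 21 − 4.35×3.9 = 4.03 V.
Since V_CE = 4.03 V > V_CE(sat) ≈ 0.2 V, the transistor is in the active region as assumed.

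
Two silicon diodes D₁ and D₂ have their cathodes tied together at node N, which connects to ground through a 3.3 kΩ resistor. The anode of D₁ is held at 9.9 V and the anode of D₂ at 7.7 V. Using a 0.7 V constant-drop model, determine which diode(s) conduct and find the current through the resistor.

Assume both conduct. Then node N would need to be at both 9.9−0.7 = 9.2 V and 7.7−0.7 = 7 V, which is impossible.
Assume only D₁ conducts: V_N = 9.9 − 0.7 = 9.2 V, so I_R = 9.2/3.3 = 2.79 mA.
Check D₂: its anode-to-cathode voltage is 7.7 − 9.2 = -1.5 V < 0.7 V, so it is off. The assumption is consistent.

Only D₁ conducts; I_R ≈ 2.8 mA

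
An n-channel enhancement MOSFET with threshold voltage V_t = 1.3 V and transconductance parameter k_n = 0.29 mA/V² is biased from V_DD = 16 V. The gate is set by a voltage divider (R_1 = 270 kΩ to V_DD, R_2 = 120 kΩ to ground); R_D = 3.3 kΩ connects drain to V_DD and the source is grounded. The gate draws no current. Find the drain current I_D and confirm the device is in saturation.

V_G = V_DD·R_2/(R_1+R_2) = 16×120/390 = 4.92 V. With the source grounded, V_GS = V_G = 4.92 V.
Assume saturation: I_D = (k_n/2)(V_GS − V_t)² = (0.29/2)×(4.92 − 1.3)² = 0.145×3.62² = 1.9 mA.
V_DS = V_DD − I_D·R_D = 16 − 1.9×3.3 = 9.72 V.
Saturation requires V_DS ≥ V_GS − V_t = 3.62 V; 9.72 ≥ 3.62 ✓.

I_D ≈ 1.9 mA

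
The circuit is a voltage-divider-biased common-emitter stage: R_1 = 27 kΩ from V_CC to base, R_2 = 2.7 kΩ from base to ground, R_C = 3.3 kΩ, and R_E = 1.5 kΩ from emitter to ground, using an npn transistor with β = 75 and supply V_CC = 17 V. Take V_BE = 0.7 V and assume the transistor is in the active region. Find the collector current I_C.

I_C ≈ 0.54 mA

Thevenize the base divider: V_Th = V_CC·R_2/(R_1+R_2) = 17×2.7/29.7 = 1.55 V, R_Th = R_1‖R_2 = 2.45 kΩ.
Base-emitter loop: V_Th = I_B·R_Th + V_BE + (β+1)I_B·R_E, so I_B = (1.55 − 0.7) / (2.45 + 76×1.5) = 0.00726 mA.
I_C = β·I_B = 75×0.00726 = 0.544 mA, and I_E = (β+1)I_B = 0.552 mA.
V_CE = V_CC − I_C·R_C − I_E·R_E = 17 − 0.544×3.3 − 0.552×1.5 = 14.4 V.
V_CE = 14.4 V > 0.2 V confirms active-region operation.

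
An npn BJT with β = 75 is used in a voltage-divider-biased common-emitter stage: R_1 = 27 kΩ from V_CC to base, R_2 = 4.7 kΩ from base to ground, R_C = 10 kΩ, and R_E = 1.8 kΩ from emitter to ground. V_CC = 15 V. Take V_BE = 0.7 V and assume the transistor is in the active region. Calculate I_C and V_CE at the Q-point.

Thevenize the base divider: V_Th = V_CC·R_2/(R_1+R_2) = 15×4.7/31.7 = 2.22 V, R_Th = R_1‖R_2 = 4 kΩ.
Base-emitter loop: V_Th = I_B·R_Th + V_BE + (β+1)I_B·R_E, so I_B = (2.22 − 0.7) / (4 + 76×1.8) = 0.0108 mA.
I_C = β·I_B = 75×0.0108 = 0.812 mA, and I_E = (β+1)I_B = 0.823 mA.
V_CE = V_CC − I_C·R_C − I_E·R_E = 15 − 0.812×10 − 0.823×1.8 = 5.4 V.
V_CE = 5.4 V > 0.2 V confirms active-region operation.

I_C ≈ 0.81 mA, V_CE ≈ 5.4 V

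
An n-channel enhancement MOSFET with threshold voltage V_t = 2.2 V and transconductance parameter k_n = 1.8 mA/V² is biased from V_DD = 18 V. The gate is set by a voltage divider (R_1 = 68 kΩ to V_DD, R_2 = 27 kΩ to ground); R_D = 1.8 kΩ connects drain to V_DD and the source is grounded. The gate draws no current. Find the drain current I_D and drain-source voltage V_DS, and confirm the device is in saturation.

I_D ≈ 7.7 mA, V_DS ≈ 4.2 V

V_G = V_DD·R_2/(R_1+R_2) = 18×27/95 = 5.12 V. With the source grounded, V_GS = V_G = 5.12 V.
Assume saturation: I_D = (k_n/2)(V_GS − V_t)² = (1.8/2)×(5.12 − 2.2)² = 0.9×2.92² = 7.65 mA.
V_DS = V_DD − I_D·R_D = 18 − 7.65×1.8 = 4.23 V.
Saturation requires V_DS ≥ V_GS − V_t = 2.92 V; 4.23 ≥ 2.92 ✓.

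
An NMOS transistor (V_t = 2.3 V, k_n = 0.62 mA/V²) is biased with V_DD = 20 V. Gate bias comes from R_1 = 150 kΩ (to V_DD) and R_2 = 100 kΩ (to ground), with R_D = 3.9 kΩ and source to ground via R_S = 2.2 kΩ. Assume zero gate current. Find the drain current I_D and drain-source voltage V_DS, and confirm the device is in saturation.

V_G = V_DD·R_2/(R_1+R_2) = 20×100/250 = 8 V.
Assume saturation: I_D = (k_n/2)(V_GS − V_t)² with V_GS = V_G − I_D·R_S = 8 − 2.2·I_D.
Substituting gives 1.5·I_D² − 8.77·I_D + 10.1 = 0, with roots I_D = 1.57 or 4.28 mA.
The root I_D = 4.28 mA gives V_GS = -1.42 V ≤ V_t, so take I_D = 1.57 mA.
Then V_GS = 4.55 V and V_DS = V_DD − I_D(R_D+R_S) = 20 − 1.57×6.1 = 10.4 V.
Saturation requires V_DS ≥ V_GS − V_t = 2.25 V; 10.4 ≥ 2.25 ✓.

I_D ≈ 1.6 mA, V_DS ≈ 10 V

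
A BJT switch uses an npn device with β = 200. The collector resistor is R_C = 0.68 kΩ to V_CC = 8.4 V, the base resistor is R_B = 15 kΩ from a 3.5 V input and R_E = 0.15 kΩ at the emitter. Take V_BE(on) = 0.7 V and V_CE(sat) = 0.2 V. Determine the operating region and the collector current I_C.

Assume active: I_B = (3.5 − 0.7)/(15 + 201×0.15) = 0.062 mA, I_C = β·I_B = 12.4 mA.
Then V_CE = 8.4 − 12.4×0.68 − 12.5×0.15 = -1.9 V < 0.2 V — the active assumption fails.
Re-solve with V_CE = 0.2 V. KCL at the emitter: V_E/R_E = (V_BB−0.7−V_E)/R_B + (V_CC−0.2−V_E)/R_C, giving V_E = 1.49 V.
I_C = (V_CC − 0.2 − V_E)/R_C = (8.2 − 1.49)/0.68 = 9.86 mA.
Check: I_B = (2.8 − 1.49)/15 = 0.0872 mA, and β·I_B = 17.4 mA > I_C, confirming saturation.

saturation; I_C ≈ 9.9 mA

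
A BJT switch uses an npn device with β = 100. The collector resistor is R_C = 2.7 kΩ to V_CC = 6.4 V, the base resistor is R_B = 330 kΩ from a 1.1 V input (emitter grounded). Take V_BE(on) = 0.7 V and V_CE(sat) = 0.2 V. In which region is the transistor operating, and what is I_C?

Assume active. Base-emitter loop: I_B = (V_BB − V_BE)/R_B = (1.1 − 0.7)/330 = 0.00121 mA.
I_C = β·I_B = 100×0.00121 = 0.121 mA.
V_CE = V_CC − I_C·R_C = 6.4 − 0.121×2.7 = 6.07 V > V_CE(sat), so the active-region assumption holds.

active; I_C ≈ 0.12 mA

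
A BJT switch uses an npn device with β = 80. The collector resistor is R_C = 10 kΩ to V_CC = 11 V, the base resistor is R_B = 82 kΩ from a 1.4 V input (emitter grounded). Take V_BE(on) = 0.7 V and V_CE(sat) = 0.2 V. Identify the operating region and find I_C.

active; I_C ≈ 0.68 mA

Assume active. Base-emitter loop: I_B = (V_BB − V_BE)/R_B = (1.4 − 0.7)/82 = 0.00854 mA.
I_C = β·I_B = 80×0.00854 = 0.683 mA.
V_CE = V_CC − I_C·R_C = 11 − 0.683×10 = 4.17 V > V_CE(sat), so the active-region assumption holds.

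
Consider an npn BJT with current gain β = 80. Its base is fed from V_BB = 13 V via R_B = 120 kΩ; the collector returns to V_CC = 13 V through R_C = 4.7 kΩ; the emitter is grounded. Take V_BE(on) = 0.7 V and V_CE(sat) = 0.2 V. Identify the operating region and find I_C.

saturation; I_C ≈ 2.7 mA

Assume active: I_B = (13 − 0.7)/120 = 0.103 mA, giving I_C = β·I_B = 8.2 mA.
But then V_CE = 13 − 8.2×4.7 = -25.5 V < V_CE(sat) = 0.2 V — impossible in the active region.
So the transistor is saturated. With V_CE = 0.2 V, I_C = (V_CC − 0.2)/R_C = 12.8/4.7 = 2.72 mA.
Check: β·I_B = 8.2 mA > I_C = 2.72 mA, confirming saturation.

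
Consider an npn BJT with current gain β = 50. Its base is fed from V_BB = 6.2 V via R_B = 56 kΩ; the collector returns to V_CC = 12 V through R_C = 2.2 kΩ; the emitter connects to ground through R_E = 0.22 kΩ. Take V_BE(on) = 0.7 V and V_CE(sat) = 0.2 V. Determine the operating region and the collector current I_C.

Assume active. Base-emitter loop: I_B = (V_BB − V_BE)/(R_B + (β+1)R_E) = (6.2 − 0.7)/(56 + 51×0.22) = 0.0818 mA.
I_C = β·I_B = 50×0.0818 = 4.09 mA.
V_CE = V_CC − I_C·R_C − I_E·R_E = 12 − 4.09×2.2 − 4.17×0.22 = 2.08 V > V_CE(sat), so the active-region assumption holds.

active; I_C ≈ 4.1 mA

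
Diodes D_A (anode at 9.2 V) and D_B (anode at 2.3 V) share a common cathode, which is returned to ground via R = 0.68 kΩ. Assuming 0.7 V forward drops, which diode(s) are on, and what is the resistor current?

Only D_A conducts; I_R ≈ 12 mA

Assume both conduct. Then node N would need to be at both 9.2−0.7 = 8.5 V and 2.3−0.7 = 1.6 V, which is impossible.
Assume only D_A conducts: V_N = 9.2 − 0.7 = 8.5 V, so I_R = 8.5/0.68 = 12.5 mA.
Check D_B: its anode-to-cathode voltage is 2.3 − 8.5 = -6.2 V < 0.7 V, so it is off. The assumption is consistent.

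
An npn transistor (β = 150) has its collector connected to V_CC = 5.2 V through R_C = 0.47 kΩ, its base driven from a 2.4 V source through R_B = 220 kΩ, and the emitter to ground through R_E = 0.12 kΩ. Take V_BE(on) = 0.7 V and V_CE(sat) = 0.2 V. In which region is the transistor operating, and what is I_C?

Assume active. Base-emitter loop: I_B = (V_BB − V_BE)/(R_B + (β+1)R_E) = (2.4 − 0.7)/(220 + 151×0.12) = 0.00714 mA.
I_C = β·I_B = 150×0.00714 = 1.07 mA.
V_CE = V_CC − I_C·R_C − I_E·R_E = 5.2 − 1.07×0.47 − 1.08×0.12 = 4.57 V > V_CE(sat), so the active-region assumption holds.

active; I_C ≈ 1.1 mA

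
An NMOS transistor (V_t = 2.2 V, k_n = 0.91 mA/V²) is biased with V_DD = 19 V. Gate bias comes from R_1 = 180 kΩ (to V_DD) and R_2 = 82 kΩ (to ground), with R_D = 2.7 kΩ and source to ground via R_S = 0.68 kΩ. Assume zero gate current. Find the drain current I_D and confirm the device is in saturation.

V_G = V_DD·R_2/(R_1+R_2) = 19×82/262 = 5.95 V.
Assume saturation: I_D = (k_n/2)(V_GS − V_t)² with V_GS = V_G − I_D·R_S = 5.95 − 0.68·I_D.
Substituting gives 0.21·I_D² − 3.32·I_D + 6.39 = 0, with roots I_D = 2.24 or 13.5 mA.
The root I_D = 13.5 mA gives V_GS = -3.25 V ≤ V_t, so take I_D = 2.24 mA.
Then V_GS = 4.42 V and V_DS = V_DD − I_D(R_D+R_S) = 19 − 2.24×3.38 = 11.4 V.
Saturation requires V_DS ≥ V_GS − V_t = 2.22 V; 11.4 ≥ 2.22 ✓.

I_D ≈ 2.2 mA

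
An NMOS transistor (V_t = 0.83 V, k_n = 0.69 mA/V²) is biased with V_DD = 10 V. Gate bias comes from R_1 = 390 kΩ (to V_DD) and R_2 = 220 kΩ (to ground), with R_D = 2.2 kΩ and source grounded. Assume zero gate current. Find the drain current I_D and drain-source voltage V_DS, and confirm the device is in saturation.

I_D ≈ 2.7 mA, V_DS ≈ 4.1 V

V_G = V_DD·R_2/(R_1+R_2) = 10×220/610 = 3.61 V. With the source grounded, V_GS = V_G = 3.61 V.
Assume saturation: I_D = (k_n/2)(V_GS − V_t)² = (0.69/2)×(3.61 − 0.83)² = 0.345×2.78² = 2.66 mA.
V_DS = V_DD − I_D·R_D = 10 − 2.66×2.2 = 4.15 V.
Saturation requires V_DS ≥ V_GS − V_t = 2.78 V; 4.15 ≥ 2.78 ✓.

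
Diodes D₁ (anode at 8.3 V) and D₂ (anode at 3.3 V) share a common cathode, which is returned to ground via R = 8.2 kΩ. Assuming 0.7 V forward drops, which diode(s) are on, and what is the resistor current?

Only D₁ conducts; I_R ≈ 0.93 mA

Assume both conduct. Then node N would need to be at both 8.3−0.7 = 7.6 V and 3.3−0.7 = 2.6 V, which is impossible.
Assume only D₁ conducts: V_N = 8.3 − 0.7 = 7.6 V, so I_R = 7.6/8.2 = 0.927 mA.
Check D₂: its anode-to-cathode voltage is 3.3 − 7.6 = -4.3 V < 0.7 V, so it is off. The assumption is consistent.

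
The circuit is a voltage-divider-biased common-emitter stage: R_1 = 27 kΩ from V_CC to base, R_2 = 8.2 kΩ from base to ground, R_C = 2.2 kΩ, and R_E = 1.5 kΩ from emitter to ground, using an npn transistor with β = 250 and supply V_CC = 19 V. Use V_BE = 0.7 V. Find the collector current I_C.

Thevenize the base divider: V_Th = V_CC·R_2/(R_1+R_2) = 19×8.2/35.2 = 4.43 V, R_Th = R_1‖R_2 = 6.29 kΩ.
Base-emitter loop: V_Th = I_B·R_Th + V_BE + (β+1)I_B·R_E, so I_B = (4.43 − 0.7) / (6.29 + 251×1.5) = 0.00973 mA.
I_C = β·I_B = 250×0.00973 = 2.43 mA, and I_E = (β+1)I_B = 2.44 mA.
V_CE = V_CC − I_C·R_C − I_E·R_E = 19 − 2.43×2.2 − 2.44×1.5 = 9.98 V.
V_CE = 9.98 V > 0.2 V confirms active-region operation.

I_C ≈ 2.4 mA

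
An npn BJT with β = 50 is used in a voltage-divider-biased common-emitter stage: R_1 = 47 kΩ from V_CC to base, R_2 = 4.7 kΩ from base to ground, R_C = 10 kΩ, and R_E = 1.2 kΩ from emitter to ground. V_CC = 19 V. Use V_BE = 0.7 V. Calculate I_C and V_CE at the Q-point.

Thevenize the base divider: V_Th = V_CC·R_2/(R_1+R_2) = 19×4.7/51.7 = 1.73 V, R_Th = R_1‖R_2 = 4.27 kΩ.
Base-emitter loop: V_Th = I_B·R_Th + V_BE + (β+1)I_B·R_E, so I_B = (1.73 − 0.7) / (4.27 + 51×1.2) = 0.0157 mA.
I_C = β·I_B = 50×0.0157 = 0.785 mA, and I_E = (β+1)I_B = 0.8 mA.
V_CE = V_CC − I_C·R_C − I_E·R_E = 19 − 0.785×10 − 0.8×1.2 = 10.2 V.
V_CE = 10.2 V > 0.2 V confirms active-region operation.

I_C ≈ 0.78 mA, V_CE ≈ 10 V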